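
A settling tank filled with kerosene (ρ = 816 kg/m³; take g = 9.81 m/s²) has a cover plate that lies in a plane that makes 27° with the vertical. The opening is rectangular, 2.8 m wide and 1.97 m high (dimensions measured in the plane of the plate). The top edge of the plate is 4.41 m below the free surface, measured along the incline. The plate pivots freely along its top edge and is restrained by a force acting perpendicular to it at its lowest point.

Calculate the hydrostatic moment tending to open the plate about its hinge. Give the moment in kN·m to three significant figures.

γ = ρg = 816 × 9.81 / 1000 = 8.00496 kN/m³.
The plate makes 27° with the vertical, i.e. θ = 90° − 27° = 63° to the horizontal. Measuring y along the incline from the free-surface line, vertical depth h = y·sinθ with sinθ = 0.891007.
The centroid lies 1.97/2 = 0.985 m below the top edge, so y_c = 4.41 + 0.985 = 5.395 m and h_c = 5.395 × 0.891007 = 4.80698 m.
A = 2.8 × 1.97 = 5.516 m².
Resultant F = γ·h_c·A = 8.00496 × 4.80698 × 5.516 = 212.254 kN.
I_c = b·h³/12 = 2.8 × 1.97³/12 = 1.78392 m⁴.
Centre of pressure: y_p = y_c + I_c/(y_c·A) = 5.395 + 1.78392/(5.395 × 5.516) = 5.395 + 0.0599459 = 5.45495 m along the plane.
The resultant acts 0.985 + 0.0599459 = 1.04495 m (along the plate) below the hinge at the top edge, so the moment about the hinge is M = F × 1.04495 = 212.254 × 1.04495 = 221.795 kN·m.

M ≈ 222 kN·m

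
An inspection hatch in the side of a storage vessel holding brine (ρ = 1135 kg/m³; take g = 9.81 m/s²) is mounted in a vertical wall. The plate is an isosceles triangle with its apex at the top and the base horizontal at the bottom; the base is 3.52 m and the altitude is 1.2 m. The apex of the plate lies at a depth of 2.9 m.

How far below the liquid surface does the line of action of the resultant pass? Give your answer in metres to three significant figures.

γ = ρg = 1135 × 9.81 / 1000 = 11.13435 kN/m³.
With the apex up, the centroid sits 2h/3 = 2 × 1.2/3 = 0.8 m below the apex, so the centroid depth is h_c = 2.9 + 0.8 = 3.7 m.
A = ½ × 3.52 × 1.2 = 2.112 m².
Resultant F = γ·h_c·A = 11.13435 × 3.7 × 2.112 = 87.0083 kN.
I_c = b·h³/36 = 3.52 × 1.2³/36 = 0.16896 m⁴.
Centre of pressure: y_p = y_c + I_c/(y_c·A) = 3.7 + 0.16896/(3.7 × 2.112) = 3.7 + 0.0216216 = 3.72162 m along the plane.

h_p = 3.72 m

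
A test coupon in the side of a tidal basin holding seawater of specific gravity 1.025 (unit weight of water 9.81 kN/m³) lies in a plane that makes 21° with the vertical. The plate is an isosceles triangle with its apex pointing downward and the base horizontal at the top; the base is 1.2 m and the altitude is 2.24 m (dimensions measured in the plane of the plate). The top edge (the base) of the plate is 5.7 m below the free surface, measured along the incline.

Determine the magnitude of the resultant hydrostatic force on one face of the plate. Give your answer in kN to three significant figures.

γ = 1.025 × 9.81 = 10.05525 kN/m³.
The plate makes 21° with the vertical, i.e. θ = 90° − 21° = 69° to the horizontal. Measuring y along the incline from the free-surface line, vertical depth h = y·sinθ with sinθ = 0.933580.
With the apex down, the centroid sits h/3 = 2.24/3 = 0.746667 m below the base (the top edge), so y_c = 5.7 + 0.746667 = 6.44667 m and h_c = 6.44667 × 0.933580 = 6.01848 m.
A = ½ × 1.2 × 2.24 = 1.344 m².
Resultant F = γ·h_c·A = 10.05525 × 6.01848 × 1.344 = 81.3353 kN.

F ≈ 81.3 kN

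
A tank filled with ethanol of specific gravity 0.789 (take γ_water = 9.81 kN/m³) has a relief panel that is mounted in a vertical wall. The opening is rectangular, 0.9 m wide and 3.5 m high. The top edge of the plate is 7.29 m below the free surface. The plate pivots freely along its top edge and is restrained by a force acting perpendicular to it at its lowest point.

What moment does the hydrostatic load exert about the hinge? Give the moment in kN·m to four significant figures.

M ≈ 410.6 kN·m

γ = 0.789 × 9.81 = 7.74009 kN/m³.
The centroid lies 3.5/2 = 1.75 m below the top edge, so the centroid depth is h_c = 7.29 + 1.75 = 9.04 m.
A = 0.9 × 3.5 = 3.15 m².
Resultant F = γ·h_c·A = 7.74009 × 9.04 × 3.15 = 220.407 kN.
I_c = b·h³/12 = 0.9 × 3.5³/12 = 3.21562 m⁴.
Centre of pressure: y_p = y_c + I_c/(y_c·A) = 9.04 + 3.21562/(9.04 × 3.15) = 9.04 + 0.112924 = 9.15292 m along the plane.
The resultant acts 1.75 + 0.112924 = 1.86292 m (along the plate) below the hinge at the top edge, so the moment about the hinge is M = F × 1.86292 = 220.407 × 1.86292 = 410.601 kN·m.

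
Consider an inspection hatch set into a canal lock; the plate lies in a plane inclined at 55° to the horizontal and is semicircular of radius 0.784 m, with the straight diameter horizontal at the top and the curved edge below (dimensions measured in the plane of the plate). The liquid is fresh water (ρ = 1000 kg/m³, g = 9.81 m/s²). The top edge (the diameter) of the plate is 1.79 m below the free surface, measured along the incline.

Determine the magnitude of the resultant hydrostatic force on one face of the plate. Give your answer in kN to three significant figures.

γ = ρg = 1000 × 9.81 = 9810 N/m³ = 9.81 kN/m³.
Let θ = 55° be the plate's angle to the horizontal; measure y along the incline from where the plane meets the free surface. Vertical depth h = y·sinθ with sinθ = 0.819152.
The centroid of a semicircle lies 4r/(3π) = 0.33274 m from the diameter, here below the top edge, so y_c = 1.79 + 0.33274 = 2.12274 m and h_c = 2.12274 × 0.819152 = 1.73885 m.
A = πr²/2 = π × 0.784²/2 = 0.965499 m².
Resultant F = γ·h_c·A = 9.81 × 1.73885 × 0.965499 = 16.4696 kN.

F ≈ 16.5 kN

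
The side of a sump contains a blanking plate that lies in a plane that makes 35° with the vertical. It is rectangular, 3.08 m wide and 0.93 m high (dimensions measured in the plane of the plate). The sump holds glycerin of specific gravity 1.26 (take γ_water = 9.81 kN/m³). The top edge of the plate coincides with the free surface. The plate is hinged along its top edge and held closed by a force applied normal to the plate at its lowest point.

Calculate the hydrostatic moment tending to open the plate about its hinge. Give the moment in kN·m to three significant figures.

γ = 1.26 × 9.81 = 12.3606 kN/m³.
The plate makes 35° with the vertical, i.e. θ = 90° − 35° = 55° to the horizontal. Measuring y along the incline from the free-surface line, vertical depth h = y·sinθ with sinθ = 0.819152.
The centroid lies 0.93/2 = 0.465 m below the top edge, so y_c = 0.465 m and h_c = 0.465 × 0.819152 = 0.380906 m.
A = 3.08 × 0.93 = 2.8644 m².
Resultant F = γ·h_c·A = 12.3606 × 0.380906 × 2.8644 = 13.4862 kN.
I_c = b·h³/12 = 3.08 × 0.93³/12 = 0.206452 m⁴.
Centre of pressure: y_p = y_c + I_c/(y_c·A) = 0.465 + 0.206452/(0.465 × 2.8644) = 0.465 + 0.155 = 0.62 m along the plane.
The resultant acts 0.465 + 0.155 = 0.62 m (along the plate) below the hinge at the top edge, so the moment about the hinge is M = F × 0.62 = 13.4862 × 0.62 = 8.36144 kN·m.

M ≈ 8.36 kN·m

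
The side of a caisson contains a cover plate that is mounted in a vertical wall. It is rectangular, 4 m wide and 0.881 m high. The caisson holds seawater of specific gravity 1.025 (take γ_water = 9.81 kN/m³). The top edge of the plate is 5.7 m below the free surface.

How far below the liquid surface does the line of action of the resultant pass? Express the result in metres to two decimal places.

h_p = 6.15 m

γ = 1.025 × 9.81 = 10.05525 kN/m³.
The centroid lies 0.881/2 = 0.4405 m below the top edge, so the centroid depth is h_c = 5.7 + 0.4405 = 6.1405 m.
A = 4 × 0.881 = 3.524 m².
Resultant F = γ·h_c·A = 10.05525 × 6.1405 × 3.524 = 217.587 kN.
I_c = b·h³/12 = 4 × 0.881³/12 = 0.227933 m⁴.
Centre of pressure: y_p = y_c + I_c/(y_c·A) = 6.1405 + 0.227933/(6.1405 × 3.524) = 6.1405 + 0.0105334 = 6.15103 m along the plane.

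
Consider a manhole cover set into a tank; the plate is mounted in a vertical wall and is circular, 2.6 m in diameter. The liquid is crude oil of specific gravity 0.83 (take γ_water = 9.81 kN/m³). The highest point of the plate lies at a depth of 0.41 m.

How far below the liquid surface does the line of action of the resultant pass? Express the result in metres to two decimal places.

γ = 0.83 × 9.81 = 8.1423 kN/m³.
The centroid is at the centre, 1.3 m below the top of the plate, so the centroid depth is h_c = 0.41 + 1.3 = 1.71 m.
A = π(1.3)² = 5.30929 m².
Resultant F = γ·h_c·A = 8.1423 × 1.71 × 5.30929 = 73.923 kN.
I_c = πr⁴/4 = π × 1.3⁴/4 = 2.24318 m⁴.
Centre of pressure: y_p = y_c + I_c/(y_c·A) = 1.71 + 2.24318/(1.71 × 5.30929) = 1.71 + 0.247077 = 1.95708 m along the plane.

h_p = 1.96 m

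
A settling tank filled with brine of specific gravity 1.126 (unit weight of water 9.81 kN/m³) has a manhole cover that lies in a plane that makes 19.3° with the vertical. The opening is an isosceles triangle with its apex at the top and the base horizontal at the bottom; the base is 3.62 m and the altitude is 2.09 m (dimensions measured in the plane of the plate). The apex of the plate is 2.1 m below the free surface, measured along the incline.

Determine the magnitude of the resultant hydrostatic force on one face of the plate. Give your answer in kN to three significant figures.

F ≈ 138 kN

γ = 1.126 × 9.81 = 11.04606 kN/m³.
The plate makes 19.3° with the vertical, i.e. θ = 90° − 19.3° = 70.7° to the horizontal. Measuring y along the incline from the free-surface line, vertical depth h = y·sinθ with sinθ = 0.943801.
With the apex up, the centroid sits 2h/3 = 2 × 2.09/3 = 1.39333 m below the apex, so y_c = 2.1 + 1.39333 = 3.49333 m and h_c = 3.49333 × 0.943801 = 3.29701 m.
A = ½ × 3.62 × 2.09 = 3.7829 m².
Resultant F = γ·h_c·A = 11.04606 × 3.29701 × 3.7829 = 137.769 kN.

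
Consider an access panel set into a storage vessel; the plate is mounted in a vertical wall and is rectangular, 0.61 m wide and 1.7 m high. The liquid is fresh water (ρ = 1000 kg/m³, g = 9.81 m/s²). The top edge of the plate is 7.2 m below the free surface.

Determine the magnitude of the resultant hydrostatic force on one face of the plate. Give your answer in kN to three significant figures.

γ = ρg = 1000 × 9.81 = 9810 N/m³ = 9.81 kN/m³.
The centroid lies 1.7/2 = 0.85 m below the top edge, so the centroid depth is h_c = 7.2 + 0.85 = 8.05 m.
A = 0.61 × 1.7 = 1.037 m².
Resultant F = γ·h_c·A = 9.81 × 8.05 × 1.037 = 81.8924 kN.

F ≈ 81.9 kN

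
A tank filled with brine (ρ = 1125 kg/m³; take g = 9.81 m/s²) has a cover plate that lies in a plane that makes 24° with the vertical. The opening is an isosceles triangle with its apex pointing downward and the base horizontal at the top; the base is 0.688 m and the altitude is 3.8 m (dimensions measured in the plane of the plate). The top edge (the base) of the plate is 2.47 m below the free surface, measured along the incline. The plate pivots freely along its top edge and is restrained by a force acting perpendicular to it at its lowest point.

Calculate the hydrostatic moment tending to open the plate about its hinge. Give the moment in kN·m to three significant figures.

M ≈ 73.0 kN·m

γ = ρg = 1125 × 9.81 / 1000 = 11.03625 kN/m³.
The plate makes 24° with the vertical, i.e. θ = 90° − 24° = 66° to the horizontal. Measuring y along the incline from the free-surface line, vertical depth h = y·sinθ with sinθ = 0.913545.
With the apex down, the centroid sits h/3 = 3.8/3 = 1.26667 m below the base (the top edge), so y_c = 2.47 + 1.26667 = 3.73667 m and h_c = 3.73667 × 0.913545 = 3.41362 m.
A = ½ × 0.688 × 3.8 = 1.3072 m².
Resultant F = γ·h_c·A = 11.03625 × 3.41362 × 1.3072 = 49.2469 kN.
I_c = b·h³/36 = 0.688 × 3.8³/36 = 1.04866 m⁴.
Centre of pressure: y_p = y_c + I_c/(y_c·A) = 3.73667 + 1.04866/(3.73667 × 1.3072) = 3.73667 + 0.214688 = 3.95136 m along the plane.
The resultant acts 1.26667 + 0.214688 = 1.48136 m (along the plate) below the hinge at the top edge, so the moment about the hinge is M = F × 1.48136 = 49.2469 × 1.48136 = 72.9524 kN·m.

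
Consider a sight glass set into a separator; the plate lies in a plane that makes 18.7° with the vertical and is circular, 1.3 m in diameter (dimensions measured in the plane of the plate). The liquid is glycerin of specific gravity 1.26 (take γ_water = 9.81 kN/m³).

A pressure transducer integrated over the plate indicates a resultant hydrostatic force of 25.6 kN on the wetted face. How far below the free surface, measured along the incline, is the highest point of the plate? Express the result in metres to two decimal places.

y_top ≈ 1.00 m

γ = 1.26 × 9.81 = 12.3606 kN/m³.
A = π(0.65)² = 1.32732 m².
From F = γ·h_c·A, the centroid depth is h_c = 25.6/(12.3606 × 1.32732) = 1.56036 m.
The plate makes 18.7° with the vertical, i.e. θ = 90° − 18.7° = 71.3° to the horizontal. Measuring y along the incline from the free-surface line, vertical depth h = y·sinθ with sinθ = 0.947210.
Along the incline, y_c = h_c/sinθ = 1.56036/0.947210 = 1.64732 m.
The centroid is at the centre, 0.65 m below the top of the plate, so the highest point sits at y_top = 1.64732 − 0.65 = 0.99732 m along the incline.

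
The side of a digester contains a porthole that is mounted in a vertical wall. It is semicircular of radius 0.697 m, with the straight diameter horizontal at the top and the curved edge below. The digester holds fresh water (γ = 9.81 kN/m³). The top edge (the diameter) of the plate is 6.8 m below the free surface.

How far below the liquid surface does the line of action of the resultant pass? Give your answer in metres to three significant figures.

h_p = 7.10 m

γ = 9.81 kN/m³.
The centroid of a semicircle lies 4r/(3π) = 0.295816 m from the diameter, here below the top edge, so the centroid depth is h_c = 6.8 + 0.295816 = 7.09582 m.
A = πr²/2 = π × 0.697²/2 = 0.763107 m².
Resultant F = γ·h_c·A = 9.81 × 7.09582 × 0.763107 = 53.1199 kN.
I_c = (π/8 − 8/(9π))·r⁴ = 0.109757 × 0.697⁴ = 0.0259038 m⁴.
Centre of pressure: y_p = y_c + I_c/(y_c·A) = 7.09582 + 0.0259038/(7.09582 × 0.763107) = 7.09582 + 0.00478383 = 7.1006 m along the plane.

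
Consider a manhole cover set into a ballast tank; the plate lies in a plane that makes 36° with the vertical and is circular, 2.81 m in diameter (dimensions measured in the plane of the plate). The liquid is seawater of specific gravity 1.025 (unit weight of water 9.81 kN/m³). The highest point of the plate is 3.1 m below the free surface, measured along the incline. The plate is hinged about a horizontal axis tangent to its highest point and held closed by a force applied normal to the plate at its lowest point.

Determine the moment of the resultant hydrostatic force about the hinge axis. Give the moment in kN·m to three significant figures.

M ≈ 344 kN·m

γ = 1.025 × 9.81 = 10.05525 kN/m³.
The plate makes 36° with the vertical, i.e. θ = 90° − 36° = 54° to the horizontal. Measuring y along the incline from the free-surface line, vertical depth h = y·sinθ with sinθ = 0.809017.
The centroid is at the centre, 1.405 m below the top of the plate, so y_c = 3.1 + 1.405 = 4.505 m and h_c = 4.505 × 0.809017 = 3.64462 m.
A = π(1.405)² = 6.20158 m².
Resultant F = γ·h_c·A = 10.05525 × 3.64462 × 6.20158 = 227.273 kN.
I_c = πr⁴/4 = π × 1.405⁴/4 = 3.06052 m⁴.
Centre of pressure: y_p = y_c + I_c/(y_c·A) = 4.505 + 3.06052/(4.505 × 6.20158) = 4.505 + 0.109546 = 4.61455 m along the plane.
The resultant acts 1.405 + 0.109546 = 1.51455 m (along the plate) below the hinge at the top edge, so the moment about the hinge is M = F × 1.51455 = 227.273 × 1.51455 = 344.216 kN·m.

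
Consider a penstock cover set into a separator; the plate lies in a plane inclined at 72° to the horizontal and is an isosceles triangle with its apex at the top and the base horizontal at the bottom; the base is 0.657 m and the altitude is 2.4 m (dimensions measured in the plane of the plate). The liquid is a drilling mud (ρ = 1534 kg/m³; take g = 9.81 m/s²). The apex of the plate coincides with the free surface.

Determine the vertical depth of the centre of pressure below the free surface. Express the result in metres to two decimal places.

γ = ρg = 1534 × 9.81 / 1000 = 15.04854 kN/m³.
Let θ = 72° be the plate's angle to the horizontal; measure y along the incline from where the plane meets the free surface. Vertical depth h = y·sinθ with sinθ = 0.951057.
With the apex up, the centroid sits 2h/3 = 2 × 2.4/3 = 1.6 m below the apex, so y_c = 1.6 m and h_c = 1.6 × 0.951057 = 1.52169 m.
A = ½ × 0.657 × 2.4 = 0.7884 m².
Resultant F = γ·h_c·A = 15.04854 × 1.52169 × 0.7884 = 18.0537 kN.
I_c = b·h³/36 = 0.657 × 2.4³/36 = 0.252288 m⁴.
Centre of pressure: y_p = y_c + I_c/(y_c·A) = 1.6 + 0.252288/(1.6 × 0.7884) = 1.6 + 0.2 = 1.8 m along the plane.
Vertically, h_p = y_p·sinθ = 1.8 × 0.951057 = 1.7119 m.

h_p = 1.71 m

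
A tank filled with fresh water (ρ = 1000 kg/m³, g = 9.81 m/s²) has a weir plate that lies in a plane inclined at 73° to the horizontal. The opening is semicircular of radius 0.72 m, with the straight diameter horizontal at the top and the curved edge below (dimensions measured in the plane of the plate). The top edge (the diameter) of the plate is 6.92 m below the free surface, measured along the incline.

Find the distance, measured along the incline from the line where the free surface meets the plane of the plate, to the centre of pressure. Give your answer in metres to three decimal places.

y_p = 7.231 m

γ = ρg = 1000 × 9.81 = 9810 N/m³ = 9.81 kN/m³.
Let θ = 73° be the plate's angle to the horizontal; measure y along the incline from where the plane meets the free surface. Vertical depth h = y·sinθ with sinθ = 0.956305.
The centroid of a semicircle lies 4r/(3π) = 0.305577 m from the diameter, here below the top edge, so y_c = 6.92 + 0.305577 = 7.22558 m and h_c = 7.22558 × 0.956305 = 6.90986 m.
A = πr²/2 = π × 0.72²/2 = 0.814301 m².
Resultant F = γ·h_c·A = 9.81 × 6.90986 × 0.814301 = 55.198 kN.
I_c = (π/8 − 8/(9π))·r⁴ = 0.109757 × 0.72⁴ = 0.0294959 m⁴.
Centre of pressure: y_p = y_c + I_c/(y_c·A) = 7.22558 + 0.0294959/(7.22558 × 0.814301) = 7.22558 + 0.00501307 = 7.23059 m along the plane.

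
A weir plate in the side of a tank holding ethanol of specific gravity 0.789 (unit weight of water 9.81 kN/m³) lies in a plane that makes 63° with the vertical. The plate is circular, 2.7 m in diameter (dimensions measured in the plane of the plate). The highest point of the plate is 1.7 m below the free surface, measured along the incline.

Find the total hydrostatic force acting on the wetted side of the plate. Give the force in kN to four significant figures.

γ = 0.789 × 9.81 = 7.74009 kN/m³.
The plate makes 63° with the vertical, i.e. θ = 90° − 63° = 27° to the horizontal. Measuring y along the incline from the free-surface line, vertical depth h = y·sinθ with sinθ = 0.453990.
The centroid is at the centre, 1.35 m below the top of the plate, so y_c = 1.7 + 1.35 = 3.05 m and h_c = 3.05 × 0.453990 = 1.38467 m.
A = π(1.35)² = 5.72555 m².
Resultant F = γ·h_c·A = 7.74009 × 1.38467 × 5.72555 = 61.3634 kN.

F ≈ 61.36 kN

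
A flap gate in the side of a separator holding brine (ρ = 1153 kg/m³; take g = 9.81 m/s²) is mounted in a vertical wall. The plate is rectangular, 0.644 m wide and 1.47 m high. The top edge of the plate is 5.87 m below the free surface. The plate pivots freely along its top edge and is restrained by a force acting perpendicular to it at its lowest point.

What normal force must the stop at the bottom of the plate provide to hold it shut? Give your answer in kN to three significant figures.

P ≈ 36.7 kN

γ = ρg = 1153 × 9.81 / 1000 = 11.31093 kN/m³.
The centroid lies 1.47/2 = 0.735 m below the top edge, so the centroid depth is h_c = 5.87 + 0.735 = 6.605 m.
A = 0.644 × 1.47 = 0.94668 m².
Resultant F = γ·h_c·A = 11.31093 × 6.605 × 0.94668 = 70.7252 kN.
I_c = b·h³/12 = 0.644 × 1.47³/12 = 0.170473 m⁴.
Centre of pressure: y_p = y_c + I_c/(y_c·A) = 6.605 + 0.170473/(6.605 × 0.94668) = 6.605 + 0.0272634 = 6.63226 m along the plane.
The resultant acts 0.735 + 0.0272634 = 0.762263 m (along the plate) below the hinge at the top edge, so the moment about the hinge is M = F × 0.762263 = 70.7252 × 0.762263 = 53.9112 kN·m.
A normal force at the bottom, 1.47 m from the hinge, must supply this moment: P = 53.9112/1.47 = 36.6743 kN.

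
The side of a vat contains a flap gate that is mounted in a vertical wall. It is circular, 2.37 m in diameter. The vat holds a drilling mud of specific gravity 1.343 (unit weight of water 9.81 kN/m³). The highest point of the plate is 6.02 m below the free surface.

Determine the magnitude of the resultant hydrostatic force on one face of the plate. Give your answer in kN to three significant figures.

F ≈ 419 kN

γ = 1.343 × 9.81 = 13.17483 kN/m³.
The centroid is at the centre, 1.185 m below the top of the plate, so the centroid depth is h_c = 6.02 + 1.185 = 7.205 m.
A = π(1.185)² = 4.4115 m².
Resultant F = γ·h_c·A = 13.17483 × 7.205 × 4.4115 = 418.76 kN.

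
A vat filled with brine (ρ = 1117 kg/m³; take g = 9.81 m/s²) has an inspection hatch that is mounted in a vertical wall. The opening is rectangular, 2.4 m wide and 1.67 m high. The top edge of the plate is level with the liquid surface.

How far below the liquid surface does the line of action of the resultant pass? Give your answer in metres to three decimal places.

h_p = 1.113 m

γ = ρg = 1117 × 9.81 / 1000 = 10.95777 kN/m³.
The centroid lies 1.67/2 = 0.835 m below the top edge, so the centroid depth is h_c = 0.835 m.
A = 2.4 × 1.67 = 4.008 m².
Resultant F = γ·h_c·A = 10.95777 × 0.835 × 4.008 = 36.6721 kN.
I_c = b·h³/12 = 2.4 × 1.67³/12 = 0.931493 m⁴.
Centre of pressure: y_p = y_c + I_c/(y_c·A) = 0.835 + 0.931493/(0.835 × 4.008) = 0.835 + 0.278333 = 1.11333 m along the plane.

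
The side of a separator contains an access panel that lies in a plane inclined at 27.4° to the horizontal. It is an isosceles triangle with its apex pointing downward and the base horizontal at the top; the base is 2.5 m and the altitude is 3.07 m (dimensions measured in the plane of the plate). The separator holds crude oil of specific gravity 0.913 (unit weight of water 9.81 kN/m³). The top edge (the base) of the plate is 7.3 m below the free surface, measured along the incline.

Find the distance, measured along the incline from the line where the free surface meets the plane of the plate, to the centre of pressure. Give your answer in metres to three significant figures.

y_p = 8.39 m

γ = 0.913 × 9.81 = 8.95653 kN/m³.
Let θ = 27.4° be the plate's angle to the horizontal; measure y along the incline from where the plane meets the free surface. Vertical depth h = y·sinθ with sinθ = 0.460200.
With the apex down, the centroid sits h/3 = 3.07/3 = 1.02333 m below the base (the top edge), so y_c = 7.3 + 1.02333 = 8.32333 m and h_c = 8.32333 × 0.460200 = 3.8304 m.
A = ½ × 2.5 × 3.07 = 3.8375 m².
Resultant F = γ·h_c·A = 8.95653 × 3.8304 × 3.8375 = 131.653 kN.
I_c = b·h³/36 = 2.5 × 3.07³/36 = 2.00934 m⁴.
Centre of pressure: y_p = y_c + I_c/(y_c·A) = 8.32333 + 2.00934/(8.32333 × 3.8375) = 8.32333 + 0.0629083 = 8.38624 m along the plane.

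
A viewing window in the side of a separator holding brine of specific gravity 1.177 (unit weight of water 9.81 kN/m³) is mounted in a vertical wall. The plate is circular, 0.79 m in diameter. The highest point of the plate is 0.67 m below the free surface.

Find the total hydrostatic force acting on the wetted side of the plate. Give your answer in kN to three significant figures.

γ = 1.177 × 9.81 = 11.54637 kN/m³.
The centroid is at the centre, 0.395 m below the top of the plate, so the centroid depth is h_c = 0.67 + 0.395 = 1.065 m.
A = π(0.395)² = 0.490167 m².
Resultant F = γ·h_c·A = 11.54637 × 1.065 × 0.490167 = 6.02753 kN.

F ≈ 6.03 kN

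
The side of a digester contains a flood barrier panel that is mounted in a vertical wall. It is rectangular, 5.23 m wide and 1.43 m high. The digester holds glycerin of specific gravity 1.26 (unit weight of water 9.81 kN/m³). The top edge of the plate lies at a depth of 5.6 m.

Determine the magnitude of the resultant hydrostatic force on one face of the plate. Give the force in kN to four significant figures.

F ≈ 583.8 kN

γ = 1.26 × 9.81 = 12.3606 kN/m³.
The centroid lies 1.43/2 = 0.715 m below the top edge, so the centroid depth is h_c = 5.6 + 0.715 = 6.315 m.
A = 5.23 × 1.43 = 7.4789 m².
Resultant F = γ·h_c·A = 12.3606 × 6.315 × 7.4789 = 583.782 kN.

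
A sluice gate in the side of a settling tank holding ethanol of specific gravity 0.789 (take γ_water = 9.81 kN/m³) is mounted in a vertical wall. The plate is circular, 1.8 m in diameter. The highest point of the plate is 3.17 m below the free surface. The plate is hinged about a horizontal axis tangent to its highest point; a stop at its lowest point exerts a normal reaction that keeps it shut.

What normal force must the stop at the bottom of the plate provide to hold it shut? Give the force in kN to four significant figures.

γ = 0.789 × 9.81 = 7.74009 kN/m³.
The centroid is at the centre, 0.9 m below the top of the plate, so the centroid depth is h_c = 3.17 + 0.9 = 4.07 m.
A = π(0.9)² = 2.54469 m².
Resultant F = γ·h_c·A = 7.74009 × 4.07 × 2.54469 = 80.1632 kN.
I_c = πr⁴/4 = π × 0.9⁴/4 = 0.5153 m⁴.
Centre of pressure: y_p = y_c + I_c/(y_c·A) = 4.07 + 0.5153/(4.07 × 2.54469) = 4.07 + 0.0497543 = 4.11975 m along the plane.
The resultant acts 0.9 + 0.0497543 = 0.949754 m (along the plate) below the hinge at the top edge, so the moment about the hinge is M = F × 0.949754 = 80.1632 × 0.949754 = 76.1353 kN·m.
A normal force at the bottom, 1.8 m from the hinge, must supply this moment: P = 76.1353/1.8 = 42.2974 kN.

P ≈ 42.30 kN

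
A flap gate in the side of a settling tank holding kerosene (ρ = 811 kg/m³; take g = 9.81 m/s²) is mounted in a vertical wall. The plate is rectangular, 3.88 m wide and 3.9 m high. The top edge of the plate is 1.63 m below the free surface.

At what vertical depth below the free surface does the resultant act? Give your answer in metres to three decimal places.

γ = ρg = 811 × 9.81 / 1000 = 7.95591 kN/m³.
The centroid lies 3.9/2 = 1.95 m below the top edge, so the centroid depth is h_c = 1.63 + 1.95 = 3.58 m.
A = 3.88 × 3.9 = 15.132 m².
Resultant F = γ·h_c·A = 7.95591 × 3.58 × 15.132 = 430.992 kN.
I_c = b·h³/12 = 3.88 × 3.9³/12 = 19.1798 m⁴.
Centre of pressure: y_p = y_c + I_c/(y_c·A) = 3.58 + 19.1798/(3.58 × 15.132) = 3.58 + 0.35405 = 3.93405 m along the plane.

h_p = 3.934 m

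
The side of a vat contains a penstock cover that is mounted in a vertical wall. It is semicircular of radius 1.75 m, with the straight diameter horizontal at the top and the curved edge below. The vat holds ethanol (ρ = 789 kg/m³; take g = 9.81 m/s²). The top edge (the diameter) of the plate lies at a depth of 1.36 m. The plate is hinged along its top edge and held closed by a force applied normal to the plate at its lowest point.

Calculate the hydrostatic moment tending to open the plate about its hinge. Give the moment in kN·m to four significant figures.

γ = ρg = 789 × 9.81 / 1000 = 7.74009 kN/m³.
The centroid of a semicircle lies 4r/(3π) = 0.742723 m from the diameter, here below the top edge, so the centroid depth is h_c = 1.36 + 0.742723 = 2.10272 m.
A = πr²/2 = π × 1.75²/2 = 4.81056 m².
Resultant F = γ·h_c·A = 7.74009 × 2.10272 × 4.81056 = 78.293 kN.
I_c = (π/8 − 8/(9π))·r⁴ = 0.109757 × 1.75⁴ = 1.0294 m⁴.
Centre of pressure: y_p = y_c + I_c/(y_c·A) = 2.10272 + 1.0294/(2.10272 × 4.81056) = 2.10272 + 0.101767 = 2.20449 m along the plane.
The resultant acts 0.742723 + 0.101767 = 0.84449 m (along the plate) below the hinge at the top edge, so the moment about the hinge is M = F × 0.84449 = 78.293 × 0.84449 = 66.1177 kN·m.

M ≈ 66.12 kN·m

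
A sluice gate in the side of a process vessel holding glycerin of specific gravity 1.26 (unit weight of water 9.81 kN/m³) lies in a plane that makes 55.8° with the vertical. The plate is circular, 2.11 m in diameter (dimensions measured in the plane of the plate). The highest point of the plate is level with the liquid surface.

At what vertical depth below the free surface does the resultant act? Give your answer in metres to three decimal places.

γ = 1.26 × 9.81 = 12.3606 kN/m³.
The plate makes 55.8° with the vertical, i.e. θ = 90° − 55.8° = 34.2° to the horizontal. Measuring y along the incline from the free-surface line, vertical depth h = y·sinθ with sinθ = 0.562083.
The centroid is at the centre, 1.055 m below the top of the plate, so y_c = 1.055 m and h_c = 1.055 × 0.562083 = 0.592998 m.
A = π(1.055)² = 3.49667 m².
Resultant F = γ·h_c·A = 12.3606 × 0.592998 × 3.49667 = 25.6299 kN.
I_c = πr⁴/4 = π × 1.055⁴/4 = 0.972971 m⁴.
Centre of pressure: y_p = y_c + I_c/(y_c·A) = 1.055 + 0.972971/(1.055 × 3.49667) = 1.055 + 0.26375 = 1.31875 m along the plane.
Vertically, h_p = y_p·sinθ = 1.31875 × 0.562083 = 0.741247 m.

h_p = 0.741 m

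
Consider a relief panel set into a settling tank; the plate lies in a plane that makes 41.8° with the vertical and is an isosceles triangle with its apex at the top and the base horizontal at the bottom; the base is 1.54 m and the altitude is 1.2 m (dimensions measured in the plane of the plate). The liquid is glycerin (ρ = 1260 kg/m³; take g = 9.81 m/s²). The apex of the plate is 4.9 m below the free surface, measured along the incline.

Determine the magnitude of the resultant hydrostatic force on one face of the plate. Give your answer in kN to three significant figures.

F ≈ 48.5 kN

γ = ρg = 1260 × 9.81 / 1000 = 12.3606 kN/m³.
The plate makes 41.8° with the vertical, i.e. θ = 90° − 41.8° = 48.2° to the horizontal. Measuring y along the incline from the free-surface line, vertical depth h = y·sinθ with sinθ = 0.745476.
With the apex up, the centroid sits 2h/3 = 2 × 1.2/3 = 0.8 m below the apex, so y_c = 4.9 + 0.8 = 5.7 m and h_c = 5.7 × 0.745476 = 4.24921 m.
A = ½ × 1.54 × 1.2 = 0.924 m².
Resultant F = γ·h_c·A = 12.3606 × 4.24921 × 0.924 = 48.5311 kN.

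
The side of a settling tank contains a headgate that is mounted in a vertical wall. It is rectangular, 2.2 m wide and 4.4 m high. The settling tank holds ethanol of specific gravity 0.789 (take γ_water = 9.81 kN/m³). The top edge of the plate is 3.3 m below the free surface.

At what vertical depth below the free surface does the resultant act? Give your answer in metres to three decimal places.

h_p = 5.793 m

γ = 0.789 × 9.81 = 7.74009 kN/m³.
The centroid lies 4.4/2 = 2.2 m below the top edge, so the centroid depth is h_c = 3.3 + 2.2 = 5.5 m.
A = 2.2 × 4.4 = 9.68 m².
Resultant F = γ·h_c·A = 7.74009 × 5.5 × 9.68 = 412.082 kN.
I_c = b·h³/12 = 2.2 × 4.4³/12 = 15.6171 m⁴.
Centre of pressure: y_p = y_c + I_c/(y_c·A) = 5.5 + 15.6171/(5.5 × 9.68) = 5.5 + 0.293334 = 5.79333 m along the plane.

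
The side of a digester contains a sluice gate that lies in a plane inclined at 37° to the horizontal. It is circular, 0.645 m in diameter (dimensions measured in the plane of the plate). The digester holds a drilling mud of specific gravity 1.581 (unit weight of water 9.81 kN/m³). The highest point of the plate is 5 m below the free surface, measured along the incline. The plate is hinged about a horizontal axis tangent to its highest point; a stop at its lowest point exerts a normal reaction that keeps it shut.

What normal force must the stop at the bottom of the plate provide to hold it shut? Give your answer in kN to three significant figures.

γ = 1.581 × 9.81 = 15.50961 kN/m³.
Let θ = 37° be the plate's angle to the horizontal; measure y along the incline from where the plane meets the free surface. Vertical depth h = y·sinθ with sinθ = 0.601815.
The centroid is at the centre, 0.3225 m below the top of the plate, so y_c = 5 + 0.3225 = 5.3225 m and h_c = 5.3225 × 0.601815 = 3.20316 m.
A = π(0.3225)² = 0.326745 m².
Resultant F = γ·h_c·A = 15.50961 × 3.20316 × 0.326745 = 16.2326 kN.
I_c = πr⁴/4 = π × 0.3225⁴/4 = 0.00849589 m⁴.
Centre of pressure: y_p = y_c + I_c/(y_c·A) = 5.3225 + 0.00849589/(5.3225 × 0.326745) = 5.3225 + 0.00488522 = 5.32739 m along the plane.
The resultant acts 0.3225 + 0.00488522 = 0.327385 m (along the plate) below the hinge at the top edge, so the moment about the hinge is M = F × 0.327385 = 16.2326 × 0.327385 = 5.31431 kN·m.
A normal force at the bottom, 0.645 m from the hinge, must supply this moment: P = 5.31431/0.645 = 8.23924 kN.

P ≈ 8.24 kN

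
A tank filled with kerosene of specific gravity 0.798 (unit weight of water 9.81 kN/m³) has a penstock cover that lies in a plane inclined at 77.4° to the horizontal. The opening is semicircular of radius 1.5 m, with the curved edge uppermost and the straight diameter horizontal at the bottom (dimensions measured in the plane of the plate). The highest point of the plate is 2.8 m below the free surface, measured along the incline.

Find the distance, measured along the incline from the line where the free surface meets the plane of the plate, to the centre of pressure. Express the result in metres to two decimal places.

γ = 0.798 × 9.81 = 7.82838 kN/m³.
Let θ = 77.4° be the plate's angle to the horizontal; measure y along the incline from where the plane meets the free surface. Vertical depth h = y·sinθ with sinθ = 0.975917.
The centroid lies 4r/(3π) = 0.63662 m above the diameter, so r − 4r/(3π) = 1.5 − 0.63662 = 0.86338 m below the topmost point, so y_c = 2.8 + 0.86338 = 3.66338 m and h_c = 3.66338 × 0.975917 = 3.57515 m.
A = πr²/2 = π × 1.5²/2 = 3.53429 m².
Resultant F = γ·h_c·A = 7.82838 × 3.57515 × 3.53429 = 98.9164 kN.
I_c = (π/8 − 8/(9π))·r⁴ = 0.109757 × 1.5⁴ = 0.555645 m⁴.
Centre of pressure: y_p = y_c + I_c/(y_c·A) = 3.66338 + 0.555645/(3.66338 × 3.53429) = 3.66338 + 0.0429154 = 3.7063 m along the plane.

y_p = 3.71 m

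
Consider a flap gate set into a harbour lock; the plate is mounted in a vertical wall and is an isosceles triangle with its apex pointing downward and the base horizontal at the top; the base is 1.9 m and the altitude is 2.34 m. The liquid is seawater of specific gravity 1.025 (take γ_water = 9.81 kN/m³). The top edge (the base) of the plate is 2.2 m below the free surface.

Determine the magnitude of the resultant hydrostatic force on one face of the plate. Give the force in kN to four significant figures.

γ = 1.025 × 9.81 = 10.05525 kN/m³.
With the apex down, the centroid sits h/3 = 2.34/3 = 0.78 m below the base (the top edge), so the centroid depth is h_c = 2.2 + 0.78 = 2.98 m.
A = ½ × 1.9 × 2.34 = 2.223 m².
Resultant F = γ·h_c·A = 10.05525 × 2.98 × 2.223 = 66.6114 kN.

F ≈ 66.61 kN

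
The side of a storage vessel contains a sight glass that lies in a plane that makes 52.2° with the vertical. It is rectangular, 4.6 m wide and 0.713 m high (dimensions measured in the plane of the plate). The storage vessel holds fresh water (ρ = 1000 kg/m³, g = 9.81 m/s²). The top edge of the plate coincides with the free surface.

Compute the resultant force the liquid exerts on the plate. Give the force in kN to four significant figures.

γ = ρg = 1000 × 9.81 = 9810 N/m³ = 9.81 kN/m³.
The plate makes 52.2° with the vertical, i.e. θ = 90° − 52.2° = 37.8° to the horizontal. Measuring y along the incline from the free-surface line, vertical depth h = y·sinθ with sinθ = 0.612907.
The centroid lies 0.713/2 = 0.3565 m below the top edge, so y_c = 0.3565 m and h_c = 0.3565 × 0.612907 = 0.218501 m.
A = 4.6 × 0.713 = 3.2798 m².
Resultant F = γ·h_c·A = 9.81 × 0.218501 × 3.2798 = 7.03023 kN.

F ≈ 7.030 kN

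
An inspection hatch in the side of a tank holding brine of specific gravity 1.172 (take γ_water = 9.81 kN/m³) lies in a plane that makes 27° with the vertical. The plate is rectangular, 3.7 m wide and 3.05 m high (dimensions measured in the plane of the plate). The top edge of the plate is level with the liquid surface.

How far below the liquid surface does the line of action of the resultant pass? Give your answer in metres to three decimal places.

h_p = 1.812 m

γ = 1.172 × 9.81 = 11.49732 kN/m³.
The plate makes 27° with the vertical, i.e. θ = 90° − 27° = 63° to the horizontal. Measuring y along the incline from the free-surface line, vertical depth h = y·sinθ with sinθ = 0.891007.
The centroid lies 3.05/2 = 1.525 m below the top edge, so y_c = 1.525 m and h_c = 1.525 × 0.891007 = 1.35879 m.
A = 3.7 × 3.05 = 11.285 m².
Resultant F = γ·h_c·A = 11.49732 × 1.35879 × 11.285 = 176.299 kN.
I_c = b·h³/12 = 3.7 × 3.05³/12 = 8.74823 m⁴.
Centre of pressure: y_p = y_c + I_c/(y_c·A) = 1.525 + 8.74823/(1.525 × 11.285) = 1.525 + 0.508334 = 2.03333 m along the plane.
Vertically, h_p = y_p·sinθ = 2.03333 × 0.891007 = 1.81171 m.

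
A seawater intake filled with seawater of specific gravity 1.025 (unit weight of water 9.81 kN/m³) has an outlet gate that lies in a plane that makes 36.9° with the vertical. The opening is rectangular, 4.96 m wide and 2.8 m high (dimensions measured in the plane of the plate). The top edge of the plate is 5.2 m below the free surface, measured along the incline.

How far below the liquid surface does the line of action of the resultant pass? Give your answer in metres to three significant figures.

h_p = 5.36 m

γ = 1.025 × 9.81 = 10.05525 kN/m³.
The plate makes 36.9° with the vertical, i.e. θ = 90° − 36.9° = 53.1° to the horizontal. Measuring y along the incline from the free-surface line, vertical depth h = y·sinθ with sinθ = 0.799685.
The centroid lies 2.8/2 = 1.4 m below the top edge, so y_c = 5.2 + 1.4 = 6.6 m and h_c = 6.6 × 0.799685 = 5.27792 m.
A = 4.96 × 2.8 = 13.888 m².
Resultant F = γ·h_c·A = 10.05525 × 5.27792 × 13.888 = 737.047 kN.
I_c = b·h³/12 = 4.96 × 2.8³/12 = 9.07349 m⁴.
Centre of pressure: y_p = y_c + I_c/(y_c·A) = 6.6 + 9.07349/(6.6 × 13.888) = 6.6 + 0.0989899 = 6.69899 m along the plane.
Vertically, h_p = y_p·sinθ = 6.69899 × 0.799685 = 5.35708 m.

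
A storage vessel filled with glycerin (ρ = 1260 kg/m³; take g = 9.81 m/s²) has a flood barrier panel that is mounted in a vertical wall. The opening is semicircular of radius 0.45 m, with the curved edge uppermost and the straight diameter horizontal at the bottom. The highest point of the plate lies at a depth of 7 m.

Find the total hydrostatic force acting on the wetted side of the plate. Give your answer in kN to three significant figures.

γ = ρg = 1260 × 9.81 / 1000 = 12.3606 kN/m³.
The centroid lies 4r/(3π) = 0.190986 m above the diameter, so r − 4r/(3π) = 0.45 − 0.190986 = 0.259014 m below the topmost point, so the centroid depth is h_c = 7 + 0.259014 = 7.25901 m.
A = πr²/2 = π × 0.45²/2 = 0.318086 m².
Resultant F = γ·h_c·A = 12.3606 × 7.25901 × 0.318086 = 28.5405 kN.

F ≈ 28.5 kN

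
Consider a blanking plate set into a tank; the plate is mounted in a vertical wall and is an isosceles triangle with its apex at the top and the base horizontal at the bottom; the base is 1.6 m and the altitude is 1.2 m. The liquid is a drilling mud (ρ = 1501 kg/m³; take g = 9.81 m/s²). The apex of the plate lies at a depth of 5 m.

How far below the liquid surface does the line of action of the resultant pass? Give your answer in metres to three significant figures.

γ = ρg = 1501 × 9.81 / 1000 = 14.72481 kN/m³.
With the apex up, the centroid sits 2h/3 = 2 × 1.2/3 = 0.8 m below the apex, so the centroid depth is h_c = 5 + 0.8 = 5.8 m.
A = ½ × 1.6 × 1.2 = 0.96 m².
Resultant F = γ·h_c·A = 14.72481 × 5.8 × 0.96 = 81.9877 kN.
I_c = b·h³/36 = 1.6 × 1.2³/36 = 0.0768 m⁴.
Centre of pressure: y_p = y_c + I_c/(y_c·A) = 5.8 + 0.0768/(5.8 × 0.96) = 5.8 + 0.0137931 = 5.81379 m along the plane.

h_p = 5.81 m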